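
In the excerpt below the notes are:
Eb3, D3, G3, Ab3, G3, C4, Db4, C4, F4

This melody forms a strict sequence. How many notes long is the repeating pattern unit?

Try groups of 3 (3 cells in 9 notes):
Eb3 D3 G3 | Ab3 G3 C4 | Db4 C4 F4
Every group is a transposition up a 4th of the one before; no shorter unit works.

3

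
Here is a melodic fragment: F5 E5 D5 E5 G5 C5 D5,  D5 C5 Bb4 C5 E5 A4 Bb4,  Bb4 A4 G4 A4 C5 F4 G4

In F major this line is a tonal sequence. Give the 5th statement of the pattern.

Unit = 7 notes; the statements start on F5, D5, Bb4, moving down a 3rd each time.
Extending down a 3rd: G4 → E4.
From E4 the diatonic shape gives E4 D4 C4 D4 F4 Bb3 C4.

E4 D4 C4 D4 F4 Bb3 C4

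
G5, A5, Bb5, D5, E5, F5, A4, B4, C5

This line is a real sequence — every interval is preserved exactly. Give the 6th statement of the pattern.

Unit = 3 notes; the statements start on G5, D5, A4, moving down a 4th each time.
Extending down a 4th: E4 → B3 → F#3.
So cell 6 is F#3 G#3 A3.

F#3 G#3 A3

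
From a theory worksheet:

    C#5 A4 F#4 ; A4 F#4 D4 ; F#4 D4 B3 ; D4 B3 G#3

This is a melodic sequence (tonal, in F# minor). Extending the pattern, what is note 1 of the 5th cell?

B3

The unit is 3 notes. Position-1 pitches of the 4 shown cells: C#5, A4, F#4, D4.
From D4, down a 3rd gives B3.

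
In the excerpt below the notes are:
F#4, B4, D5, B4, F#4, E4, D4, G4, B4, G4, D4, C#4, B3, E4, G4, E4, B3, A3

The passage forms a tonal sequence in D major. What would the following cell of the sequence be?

G3 C#4 E4 C#4 G3 F#3

With a 6-note motive the entries are F#4, D4, B3, each down a 3rd from the previous.
So cell 4 is G3 C#4 E4 C#4 G3 F#3.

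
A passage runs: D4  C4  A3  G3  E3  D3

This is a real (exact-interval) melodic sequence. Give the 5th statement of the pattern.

F#2 E2

With a 2-note motive the entries are D4, A3, E3, each down a 4th from the previous.
Extending down a 4th: B2 → F#2.
So cell 5 is F#2 E2.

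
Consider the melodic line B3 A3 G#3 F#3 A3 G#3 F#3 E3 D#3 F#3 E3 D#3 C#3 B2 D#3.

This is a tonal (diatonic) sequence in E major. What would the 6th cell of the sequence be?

Taking 5-note groups, the heads are B3, G#3, E3: the pattern moves down a 3rd.
Extending down a 3rd: C#3 → A2 → F#2.
So cell 6 is F#2 E2 D#2 C#2 E2.

F#2 E2 D#2 C#2 E2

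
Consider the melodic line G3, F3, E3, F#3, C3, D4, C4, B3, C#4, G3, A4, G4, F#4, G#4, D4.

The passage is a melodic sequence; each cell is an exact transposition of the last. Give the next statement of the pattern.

E5 D5 C#5 D#5 A4

The 5-note cells begin on G3, D4, A4 — each up a 5th from the last.
From E5 the exact shape gives E5 D5 C#5 D#5 A4.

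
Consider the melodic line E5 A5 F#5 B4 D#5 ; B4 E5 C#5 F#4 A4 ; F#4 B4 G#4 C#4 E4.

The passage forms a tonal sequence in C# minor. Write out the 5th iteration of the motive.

G#3 C#4 A3 D#3 F#3

Unit = 5 notes; the statements start on E5, B4, F#4, moving down a 4th each time.
Extending down a 4th: C#4 → G#3.
From G#3 the diatonic shape gives G#3 C#4 A3 D#3 F#3.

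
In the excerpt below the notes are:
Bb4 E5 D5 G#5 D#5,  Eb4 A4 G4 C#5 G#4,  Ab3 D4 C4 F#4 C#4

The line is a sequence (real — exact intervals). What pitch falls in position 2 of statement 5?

The unit is 5 notes. Position-2 pitches of the 3 shown cells: E5, A4, D4.
Each moves down a 5th. Continuing: G3 → C3.

C3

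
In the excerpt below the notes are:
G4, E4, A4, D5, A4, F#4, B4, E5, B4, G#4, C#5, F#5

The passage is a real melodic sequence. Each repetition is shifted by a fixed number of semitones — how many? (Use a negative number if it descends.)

The 4-note cells begin on G4, A4, B4 — each up a 2nd from the last.
G4→A4 is 69 − 67 = 2 semitones.

2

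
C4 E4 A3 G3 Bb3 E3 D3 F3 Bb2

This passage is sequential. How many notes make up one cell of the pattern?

3

Try groups of 3 (3 cells in 9 notes):
C4 E4 A3 | G3 Bb3 E3 | D3 F3 Bb2
Each cell is the previous one down a 4th — so the unit is 3 notes.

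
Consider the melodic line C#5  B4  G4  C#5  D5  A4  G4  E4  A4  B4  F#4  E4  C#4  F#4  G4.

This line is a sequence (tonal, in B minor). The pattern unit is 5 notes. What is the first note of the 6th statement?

G3

Taking 5-note groups, the heads are C#5, A4, F#4: the pattern moves down a 3rd.
Continuing: D4 → B3 → G3. Statement 6 starts on G3.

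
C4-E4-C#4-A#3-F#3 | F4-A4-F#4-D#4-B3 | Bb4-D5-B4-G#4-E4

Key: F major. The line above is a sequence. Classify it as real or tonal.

Each cell has the same semitone pattern (4, -3, -3, -4) — intervals are preserved exactly.
And C#4 lies outside F major, so the sequence is real rather than tonal.

real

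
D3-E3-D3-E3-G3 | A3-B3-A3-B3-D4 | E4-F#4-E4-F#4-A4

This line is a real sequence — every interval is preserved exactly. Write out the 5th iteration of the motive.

F#5 G#5 F#5 G#5 B5

Taking 5-note groups, the heads are D3, A3, E4: the pattern moves up a 5th.
Extending up a 5th: B4 → F#5.
Statement 5 starts on F#5 and keeps the same exact contour: F#5 G#5 F#5 G#5 B5.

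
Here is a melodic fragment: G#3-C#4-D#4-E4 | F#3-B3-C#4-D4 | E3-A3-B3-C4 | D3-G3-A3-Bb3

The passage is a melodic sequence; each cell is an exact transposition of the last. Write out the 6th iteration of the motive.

Taking 4-note groups, the heads are G#3, F#3, E3, D3: the pattern moves down a 2nd.
Continuing the starts: C3 → Bb2.
Statement 6 starts on Bb2 and keeps the same exact contour: Bb2 Eb3 F3 Gb3.

Bb2 Eb3 F3 Gb3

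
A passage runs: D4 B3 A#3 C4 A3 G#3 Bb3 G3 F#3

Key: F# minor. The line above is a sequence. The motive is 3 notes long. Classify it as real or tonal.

Each cell has the same semitone pattern (-3, -1) — intervals are preserved exactly.
And A#3 lies outside F# minor, so the sequence is real rather than tonal.

real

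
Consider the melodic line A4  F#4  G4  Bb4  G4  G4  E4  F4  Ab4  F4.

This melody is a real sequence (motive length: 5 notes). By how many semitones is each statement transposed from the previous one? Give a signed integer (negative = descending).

The 5-note cells begin on A4, G4 — each down a 2nd from the last.
Counting half-steps from A4 to G4: -2.

-2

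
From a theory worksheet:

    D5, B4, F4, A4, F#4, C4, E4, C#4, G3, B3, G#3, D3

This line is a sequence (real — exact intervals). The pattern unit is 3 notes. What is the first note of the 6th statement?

The 3-note cells begin on D5, A4, E4, B3 — each down a 4th from the last.
Continuing: F#3 → C#3. Statement 6 starts on C#3.

C#3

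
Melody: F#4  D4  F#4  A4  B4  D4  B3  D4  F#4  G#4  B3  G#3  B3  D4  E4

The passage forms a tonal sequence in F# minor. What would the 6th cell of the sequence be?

C#3 A2 C#3 E3 F#3

Unit = 5 notes; the statements start on F#4, D4, B3, moving down a 3rd each time.
Carrying on: G#3 → E3 → C#3.
Statement 6 starts on C#3 and keeps the same diatonic contour: C#3 A2 C#3 E3 F#3.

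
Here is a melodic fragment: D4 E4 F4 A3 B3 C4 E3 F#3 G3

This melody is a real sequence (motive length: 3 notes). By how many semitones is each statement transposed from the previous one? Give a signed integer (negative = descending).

With a 3-note motive the entries are D4, A3, E3, each down a 4th from the previous.
Counting half-steps from D4 to A3: -5.

-5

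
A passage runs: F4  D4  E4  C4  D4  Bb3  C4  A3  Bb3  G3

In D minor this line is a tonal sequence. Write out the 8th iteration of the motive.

F3 D3

With a 2-note motive the entries are F4, E4, D4, C4, Bb3, each down a 2nd from the previous.
Continuing the starts: A3 → G3 → F3.
Statement 8 starts on F3 and keeps the same diatonic contour: F3 D3.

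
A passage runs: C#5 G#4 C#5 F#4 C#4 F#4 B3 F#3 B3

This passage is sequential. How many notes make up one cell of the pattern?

There are 9 notes; a 3-note unit gives 3 cells:
C#5 G#4 C#5 | F#4 C#4 F#4 | B3 F#3 B3
That's a consistent down a 5th shift per cell, and no other grouping gives one.

3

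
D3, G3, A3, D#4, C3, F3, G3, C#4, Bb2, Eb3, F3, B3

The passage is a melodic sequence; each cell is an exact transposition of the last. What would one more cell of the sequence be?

Ab2 Db3 Eb3 A3

Taking 4-note groups, the heads are D3, C3, Bb2: the pattern moves down a 2nd.
So cell 4 is Ab2 Db3 Eb3 A3.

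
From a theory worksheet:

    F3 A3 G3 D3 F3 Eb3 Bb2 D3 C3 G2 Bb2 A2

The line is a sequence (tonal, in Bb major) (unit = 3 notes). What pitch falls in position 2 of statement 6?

Grouping in 3s, the 2nd note of each cell is A3, F3, D3, Bb2.
Extending down a 3rd: G2 → Eb2.

Eb2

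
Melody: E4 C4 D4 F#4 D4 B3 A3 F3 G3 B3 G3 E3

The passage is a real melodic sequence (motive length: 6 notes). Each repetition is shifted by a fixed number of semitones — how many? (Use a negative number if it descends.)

Unit = 6 notes; the statements start on E4, A3, moving down a 5th each time.
E4→A3 is 57 − 64 = -7 semitones.

-7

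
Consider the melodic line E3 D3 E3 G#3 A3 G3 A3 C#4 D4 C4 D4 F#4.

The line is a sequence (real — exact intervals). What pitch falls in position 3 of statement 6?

The unit is 4 notes. Position-3 pitches of the 3 shown cells: E3, A3, D4.
Carrying that up a 4th forward: G4 → C5 → F5.

F5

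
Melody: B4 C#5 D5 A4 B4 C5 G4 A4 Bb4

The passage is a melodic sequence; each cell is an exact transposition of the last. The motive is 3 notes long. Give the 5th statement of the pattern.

Eb4 F4 Gb4

With a 3-note motive the entries are B4, A4, G4, each down a 2nd from the previous.
Extending down a 2nd: F4 → Eb4.
Statement 5 starts on Eb4 and keeps the same exact contour: Eb4 F4 Gb4.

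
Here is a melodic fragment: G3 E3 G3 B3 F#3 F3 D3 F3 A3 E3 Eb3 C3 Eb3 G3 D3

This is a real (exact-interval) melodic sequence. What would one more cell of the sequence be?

With a 5-note motive the entries are G3, F3, Eb3, each down a 2nd from the previous.
So cell 4 is Db3 Bb2 Db3 F3 C3.

Db3 Bb2 Db3 F3 C3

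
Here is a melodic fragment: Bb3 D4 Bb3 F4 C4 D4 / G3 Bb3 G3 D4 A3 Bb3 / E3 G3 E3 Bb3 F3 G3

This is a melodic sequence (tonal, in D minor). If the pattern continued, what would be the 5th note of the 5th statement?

Grouping in 6s, the 5th note of each cell is C4, A3, F3.
Carrying that down a 3rd forward: D3 → Bb2.

Bb2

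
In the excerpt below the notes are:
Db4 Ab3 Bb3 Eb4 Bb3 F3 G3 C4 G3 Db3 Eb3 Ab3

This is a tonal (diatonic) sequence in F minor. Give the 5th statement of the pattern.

The 4-note cells begin on Db4, Bb3, G3 — each down a 3rd from the last.
Extending down a 3rd: Eb3 → C3.
From C3 the diatonic shape gives C3 G2 Ab2 Db3.

C3 G2 Ab2 Db3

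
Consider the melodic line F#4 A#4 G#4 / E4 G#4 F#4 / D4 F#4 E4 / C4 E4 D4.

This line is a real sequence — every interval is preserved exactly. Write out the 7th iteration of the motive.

Unit = 3 notes; the statements start on F#4, E4, D4, C4, moving down a 2nd each time.
Continuing the starts: Bb3 → Ab3 → Gb3.
From Gb3 the exact shape gives Gb3 Bb3 Ab3.

Gb3 Bb3 Ab3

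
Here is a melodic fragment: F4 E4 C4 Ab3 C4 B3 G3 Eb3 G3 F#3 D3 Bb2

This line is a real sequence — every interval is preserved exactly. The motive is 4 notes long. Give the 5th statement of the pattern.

A2 G#2 E2 C2

The 4-note cells begin on F4, C4, G3 — each down a 4th from the last.
Extending down a 4th: D3 → A2.
So cell 5 is A2 G#2 E2 C2.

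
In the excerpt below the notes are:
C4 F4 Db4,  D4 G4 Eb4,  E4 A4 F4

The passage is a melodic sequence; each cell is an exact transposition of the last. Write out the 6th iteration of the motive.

A#4 D#5 B4

The 3-note cells begin on C4, D4, E4 — each up a 2nd from the last.
Extending up a 2nd: F#4 → G#4 → A#4.
From A#4 the exact shape gives A#4 D#5 B4.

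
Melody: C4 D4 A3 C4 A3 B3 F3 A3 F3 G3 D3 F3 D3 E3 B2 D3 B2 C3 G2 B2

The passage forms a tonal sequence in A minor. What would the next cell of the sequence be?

G2 A2 E2 G2

Unit = 4 notes; the statements start on C4, A3, F3, D3, B2, moving down a 3rd each time.
So cell 6 is G2 A2 E2 G2.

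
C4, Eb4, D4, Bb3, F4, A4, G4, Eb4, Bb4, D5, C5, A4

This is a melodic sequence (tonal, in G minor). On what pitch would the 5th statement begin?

A5

Taking 4-note groups, the heads are C4, F4, Bb4: the pattern moves up a 4th.
Extending the heads up a 4th: Eb5 → A5.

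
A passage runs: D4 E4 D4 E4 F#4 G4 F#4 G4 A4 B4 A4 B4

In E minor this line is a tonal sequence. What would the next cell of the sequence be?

C5 D5 C5 D5

The 4-note cells begin on D4, F#4, A4 — each up a 3rd from the last.
So cell 4 is C5 D5 C5 D5.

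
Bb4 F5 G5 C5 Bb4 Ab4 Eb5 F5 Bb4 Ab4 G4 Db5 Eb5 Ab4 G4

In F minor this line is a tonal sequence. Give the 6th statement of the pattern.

Db4 Ab4 Bb4 Eb4 Db4

Unit = 5 notes; the statements start on Bb4, Ab4, G4, moving down a 2nd each time.
Continuing the starts: F4 → Eb4 → Db4.
From Db4 the diatonic shape gives Db4 Ab4 Bb4 Eb4 Db4.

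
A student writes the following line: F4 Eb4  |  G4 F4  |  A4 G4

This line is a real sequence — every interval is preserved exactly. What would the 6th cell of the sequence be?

Taking 2-note groups, the heads are F4, G4, A4: the pattern moves up a 2nd.
Continuing the starts: B4 → C#5 → D#5.
So cell 6 is D#5 C#5.

D#5 C#5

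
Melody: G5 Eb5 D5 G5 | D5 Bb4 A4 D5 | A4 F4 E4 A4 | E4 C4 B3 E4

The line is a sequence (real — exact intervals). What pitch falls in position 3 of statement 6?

The unit is 4 notes. Position-3 pitches of the 4 shown cells: D5, A4, E4, B3.
Carrying that down a 4th forward: F#3 → C#3.

C#3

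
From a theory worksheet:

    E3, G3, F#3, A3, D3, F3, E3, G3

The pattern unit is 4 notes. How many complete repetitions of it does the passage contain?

8 notes in groups of 4 gives 8/4 = 2 statements.
Starts: E3, D3 — each down a 2nd.

2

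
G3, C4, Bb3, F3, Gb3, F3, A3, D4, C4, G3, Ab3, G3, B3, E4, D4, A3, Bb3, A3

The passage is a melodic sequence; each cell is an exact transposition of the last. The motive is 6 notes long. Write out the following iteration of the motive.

The 6-note cells begin on G3, A3, B3 — each up a 2nd from the last.
Statement 4 starts on C#4 and keeps the same exact contour: C#4 F#4 E4 B3 C4 B3.

C#4 F#4 E4 B3 C4 B3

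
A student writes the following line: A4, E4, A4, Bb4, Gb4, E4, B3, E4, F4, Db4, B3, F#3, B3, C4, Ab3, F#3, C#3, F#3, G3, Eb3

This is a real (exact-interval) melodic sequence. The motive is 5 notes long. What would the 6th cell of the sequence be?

G#2 D#2 G#2 A2 F2

Unit = 5 notes; the statements start on A4, E4, B3, F#3, moving down a 4th each time.
Continuing the starts: C#3 → G#2.
So cell 6 is G#2 D#2 G#2 A2 F2.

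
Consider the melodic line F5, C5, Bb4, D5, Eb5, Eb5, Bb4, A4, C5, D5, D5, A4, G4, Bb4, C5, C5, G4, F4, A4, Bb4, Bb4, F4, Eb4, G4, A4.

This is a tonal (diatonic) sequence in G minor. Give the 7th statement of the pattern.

Taking 5-note groups, the heads are F5, Eb5, D5, C5, Bb4: the pattern moves down a 2nd.
Extending down a 2nd: A4 → G4.
So cell 7 is G4 D4 C4 Eb4 F4.

G4 D4 C4 Eb4 F4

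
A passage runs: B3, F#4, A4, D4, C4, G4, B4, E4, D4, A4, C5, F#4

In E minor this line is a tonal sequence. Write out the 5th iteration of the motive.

F#4 C5 E5 A4

Taking 4-note groups, the heads are B3, C4, D4: the pattern moves up a 2nd.
Extending up a 2nd: E4 → F#4.
Statement 5 starts on F#4 and keeps the same diatonic contour: F#4 C5 E5 A4.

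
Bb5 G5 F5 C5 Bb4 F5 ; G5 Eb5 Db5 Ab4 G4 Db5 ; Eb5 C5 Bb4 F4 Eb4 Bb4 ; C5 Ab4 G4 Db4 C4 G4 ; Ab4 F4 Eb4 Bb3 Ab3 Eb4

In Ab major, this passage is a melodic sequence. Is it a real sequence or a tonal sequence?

Every note is diatonic to Ab major.
Cell 1 has -3 semitones from note 1 to 2, but cell 2 has -4 — the interval quality changes while the contour stays the same, which is the hallmark of a tonal sequence.

tonal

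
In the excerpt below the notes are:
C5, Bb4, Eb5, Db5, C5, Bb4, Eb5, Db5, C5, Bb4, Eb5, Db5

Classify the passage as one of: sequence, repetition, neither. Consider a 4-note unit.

repetition

Each 4-note cell is identical (C5 Bb4 Eb5 Db5), restated at the same pitch.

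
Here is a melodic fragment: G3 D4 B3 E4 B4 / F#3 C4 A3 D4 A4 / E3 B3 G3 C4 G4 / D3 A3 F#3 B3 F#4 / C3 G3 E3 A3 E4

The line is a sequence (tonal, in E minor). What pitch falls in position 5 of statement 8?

Grouping in 5s, the 5th note of each cell is B4, A4, G4, F#4, E4.
Each moves down a 2nd. Continuing: D4 → C4 → B3.

B3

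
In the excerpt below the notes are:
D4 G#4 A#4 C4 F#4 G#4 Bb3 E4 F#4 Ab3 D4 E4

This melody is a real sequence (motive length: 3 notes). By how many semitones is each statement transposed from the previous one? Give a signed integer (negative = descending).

-2

With a 3-note motive the entries are D4, C4, Bb3, Ab3, each down a 2nd from the previous.
D4→C4 is 60 − 62 = -2 semitones.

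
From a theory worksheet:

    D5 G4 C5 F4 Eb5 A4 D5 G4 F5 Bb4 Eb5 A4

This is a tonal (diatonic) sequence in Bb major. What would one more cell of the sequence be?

G5 C5 F5 Bb4

With a 4-note motive the entries are D5, Eb5, F5, each up a 2nd from the previous.
Statement 4 starts on G5 and keeps the same diatonic contour: G5 C5 F5 Bb4.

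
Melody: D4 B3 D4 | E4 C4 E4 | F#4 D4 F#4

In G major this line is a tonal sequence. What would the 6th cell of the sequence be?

B4 G4 B4

Unit = 3 notes; the statements start on D4, E4, F#4, moving up a 2nd each time.
Extending up a 2nd: G4 → A4 → B4.
From B4 the diatonic shape gives B4 G4 B4.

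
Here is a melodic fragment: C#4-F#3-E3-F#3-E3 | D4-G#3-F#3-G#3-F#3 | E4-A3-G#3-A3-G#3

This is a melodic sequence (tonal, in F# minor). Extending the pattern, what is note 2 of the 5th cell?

C#4

Grouping in 5s, the 2nd note of each cell is F#3, G#3, A3.
Extending up a 2nd: B3 → C#4.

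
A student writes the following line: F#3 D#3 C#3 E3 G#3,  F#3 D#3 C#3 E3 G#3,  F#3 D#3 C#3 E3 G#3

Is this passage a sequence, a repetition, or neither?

Each 5-note cell is identical (F#3 D#3 C#3 E3 G#3), restated at the same pitch.

repetition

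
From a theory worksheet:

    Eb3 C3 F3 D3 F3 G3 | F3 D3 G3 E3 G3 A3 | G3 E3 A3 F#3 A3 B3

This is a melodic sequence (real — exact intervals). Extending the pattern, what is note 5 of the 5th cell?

C#4

With 6-note cells, note 5 of each statement runs F3, G3, A3.
Extending up a 2nd: B3 → C#4.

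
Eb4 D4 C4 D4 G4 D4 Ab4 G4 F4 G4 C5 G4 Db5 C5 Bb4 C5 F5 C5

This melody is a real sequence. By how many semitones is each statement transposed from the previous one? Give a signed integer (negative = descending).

5

Taking 6-note groups, the heads are Eb4, Ab4, Db5: the pattern moves up a 4th.
Eb4→Ab4 is 68 − 63 = 5 semitones.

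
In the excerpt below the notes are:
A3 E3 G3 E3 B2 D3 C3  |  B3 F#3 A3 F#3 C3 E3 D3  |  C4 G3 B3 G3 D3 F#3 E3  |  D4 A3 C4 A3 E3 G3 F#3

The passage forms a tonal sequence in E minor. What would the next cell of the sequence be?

E4 B3 D4 B3 F#3 A3 G3

Taking 7-note groups, the heads are A3, B3, C4, D4: the pattern moves up a 2nd.
From E4 the diatonic shape gives E4 B3 D4 B3 F#3 A3 G3.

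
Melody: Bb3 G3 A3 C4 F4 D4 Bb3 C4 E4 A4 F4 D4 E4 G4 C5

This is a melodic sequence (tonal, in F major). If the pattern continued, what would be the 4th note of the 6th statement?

The unit is 5 notes. Position-4 pitches of the 3 shown cells: C4, E4, G4.
Each moves up a 3rd. Continuing: Bb4 → D5 → F5.

F5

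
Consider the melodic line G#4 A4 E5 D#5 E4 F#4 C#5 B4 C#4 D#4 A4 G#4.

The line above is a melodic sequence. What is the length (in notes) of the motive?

4

Try groups of 4 (3 cells in 12 notes):
G#4 A4 E5 D#5 | E4 F#4 C#5 B4 | C#4 D#4 A4 G#4
Every group is a transposition down a 3rd of the one before; no shorter unit works.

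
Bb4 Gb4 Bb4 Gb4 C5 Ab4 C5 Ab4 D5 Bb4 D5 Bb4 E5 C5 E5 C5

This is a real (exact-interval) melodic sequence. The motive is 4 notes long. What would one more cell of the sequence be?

F#5 D5 F#5 D5

The 4-note cells begin on Bb4, C5, D5, E5 — each up a 2nd from the last.
Statement 5 starts on F#5 and keeps the same exact contour: F#5 D5 F#5 D5.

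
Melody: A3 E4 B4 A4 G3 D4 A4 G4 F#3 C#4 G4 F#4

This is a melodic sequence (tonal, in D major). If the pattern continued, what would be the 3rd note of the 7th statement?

C#4

Grouping in 4s, the 3rd note of each cell is B4, A4, G4.
Carrying that down a 2nd forward: F#4 → E4 → D4 → C#4.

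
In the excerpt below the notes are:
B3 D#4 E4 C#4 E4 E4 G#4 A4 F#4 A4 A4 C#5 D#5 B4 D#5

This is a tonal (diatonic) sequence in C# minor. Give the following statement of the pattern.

With a 5-note motive the entries are B3, E4, A4, each up a 4th from the previous.
From D#5 the diatonic shape gives D#5 F#5 G#5 E5 G#5.

D#5 F#5 G#5 E5 G#5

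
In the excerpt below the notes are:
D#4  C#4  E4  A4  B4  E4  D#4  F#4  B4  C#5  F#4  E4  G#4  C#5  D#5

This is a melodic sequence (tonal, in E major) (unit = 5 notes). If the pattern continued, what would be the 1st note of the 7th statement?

C#5

Grouping in 5s, the 1st note of each cell is D#4, E4, F#4.
Extending up a 2nd: G#4 → A4 → B4 → C#5.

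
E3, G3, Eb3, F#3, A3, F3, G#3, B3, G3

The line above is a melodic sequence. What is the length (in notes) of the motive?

Try groups of 3 (3 cells in 9 notes):
E3 G3 Eb3 | F#3 A3 F3 | G#3 B3 G3
Every group is a transposition up a 2nd of the one before; no shorter unit works.

3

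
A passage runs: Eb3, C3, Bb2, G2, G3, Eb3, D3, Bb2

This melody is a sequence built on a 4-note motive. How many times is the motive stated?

8 notes in groups of 4 gives 8/4 = 2 statements.
Starts: Eb3, G3 — each up a 3rd.

2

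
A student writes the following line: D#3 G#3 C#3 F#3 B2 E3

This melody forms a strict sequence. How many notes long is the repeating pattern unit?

2

6 notes total. Splitting into 3 groups of 2:
D#3 G#3 | C#3 F#3 | B2 E3
That's a consistent down a 2nd shift per cell, and no other grouping gives one.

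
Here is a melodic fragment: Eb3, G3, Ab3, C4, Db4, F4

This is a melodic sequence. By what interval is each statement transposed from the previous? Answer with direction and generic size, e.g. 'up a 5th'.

up a 4th

The 2-note cells begin on Eb3, Ab3, Db4 — each up a 4th from the last.
From Eb3 to Ab3: up a 4th.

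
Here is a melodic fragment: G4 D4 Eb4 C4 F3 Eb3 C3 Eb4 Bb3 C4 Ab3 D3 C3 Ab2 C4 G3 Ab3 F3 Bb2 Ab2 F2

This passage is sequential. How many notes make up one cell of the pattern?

7

21 notes total. Splitting into 3 groups of 7:
G4 D4 Eb4 C4 F3 Eb3 C3 | Eb4 Bb3 C4 Ab3 D3 C3 Ab2 | C4 G3 Ab3 F3 Bb2 Ab2 F2
That's a consistent down a 3rd shift per cell, and no other grouping gives one.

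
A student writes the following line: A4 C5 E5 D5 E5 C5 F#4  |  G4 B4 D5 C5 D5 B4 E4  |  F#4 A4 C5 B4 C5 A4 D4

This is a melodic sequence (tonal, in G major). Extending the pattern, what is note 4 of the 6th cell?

With 7-note cells, note 4 of each statement runs D5, C5, B4.
Each moves down a 2nd. Continuing: A4 → G4 → F#4.

F#4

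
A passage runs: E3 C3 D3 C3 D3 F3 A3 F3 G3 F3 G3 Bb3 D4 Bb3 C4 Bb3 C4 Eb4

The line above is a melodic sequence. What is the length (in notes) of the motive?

6

Try groups of 6 (3 cells in 18 notes):
E3 C3 D3 C3 D3 F3 | A3 F3 G3 F3 G3 Bb3 | D4 Bb3 C4 Bb3 C4 Eb4
That's a consistent up a 4th shift per cell, and no other grouping gives one.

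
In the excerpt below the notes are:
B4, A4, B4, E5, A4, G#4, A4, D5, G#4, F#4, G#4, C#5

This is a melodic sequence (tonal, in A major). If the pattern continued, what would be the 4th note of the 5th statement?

The unit is 4 notes. Position-4 pitches of the 3 shown cells: E5, D5, C#5.
Extending down a 2nd: B4 → A4.

A4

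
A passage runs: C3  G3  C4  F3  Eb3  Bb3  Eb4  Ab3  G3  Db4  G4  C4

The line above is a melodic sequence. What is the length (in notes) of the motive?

Try groups of 4 (3 cells in 12 notes):
C3 G3 C4 F3 | Eb3 Bb3 Eb4 Ab3 | G3 Db4 G4 C4
Every group is a transposition up a 3rd of the one before; no shorter unit works.

4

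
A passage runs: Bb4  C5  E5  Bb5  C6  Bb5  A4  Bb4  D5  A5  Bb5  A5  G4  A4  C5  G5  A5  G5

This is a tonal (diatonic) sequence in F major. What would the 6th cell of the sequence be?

D4 E4 G4 D5 E5 D5

With a 6-note motive the entries are Bb4, A4, G4, each down a 2nd from the previous.
Continuing the starts: F4 → E4 → D4.
So cell 6 is D4 E4 G4 D5 E5 D5.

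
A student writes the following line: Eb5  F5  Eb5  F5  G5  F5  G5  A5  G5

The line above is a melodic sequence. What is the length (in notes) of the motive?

Try groups of 3 (3 cells in 9 notes):
Eb5 F5 Eb5 | F5 G5 F5 | G5 A5 G5
That's a consistent up a 2nd shift per cell, and no other grouping gives one.

3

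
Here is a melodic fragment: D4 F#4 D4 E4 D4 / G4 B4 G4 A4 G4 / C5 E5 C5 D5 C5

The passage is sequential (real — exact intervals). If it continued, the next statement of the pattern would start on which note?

Taking 5-note groups, the heads are D4, G4, C5: the pattern moves up a 4th.
The next head, up a 4th from C5, is F5.

F5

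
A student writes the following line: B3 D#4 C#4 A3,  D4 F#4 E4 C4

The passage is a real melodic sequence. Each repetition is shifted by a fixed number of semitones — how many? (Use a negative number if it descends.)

The 4-note cells begin on B3, D4 — each up a 3rd from the last.
B3→D4 is 62 − 59 = 3 semitones.

3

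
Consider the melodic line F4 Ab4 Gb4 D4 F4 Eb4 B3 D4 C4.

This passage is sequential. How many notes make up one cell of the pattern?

3

9 notes total. Splitting into 3 groups of 3:
F4 Ab4 Gb4 | D4 F4 Eb4 | B3 D4 C4
Each cell is the previous one down a 3rd — so the unit is 3 notes.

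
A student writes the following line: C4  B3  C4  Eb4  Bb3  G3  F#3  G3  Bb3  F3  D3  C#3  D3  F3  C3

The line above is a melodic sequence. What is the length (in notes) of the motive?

5

15 notes total. Splitting into 3 groups of 5:
C4 B3 C4 Eb4 Bb3 | G3 F#3 G3 Bb3 F3 | D3 C#3 D3 F3 C3
That's a consistent down a 4th shift per cell, and no other grouping gives one.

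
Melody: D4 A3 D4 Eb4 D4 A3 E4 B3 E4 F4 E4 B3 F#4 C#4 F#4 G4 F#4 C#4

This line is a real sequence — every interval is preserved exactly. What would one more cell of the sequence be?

Taking 6-note groups, the heads are D4, E4, F#4: the pattern moves up a 2nd.
Statement 4 starts on G#4 and keeps the same exact contour: G#4 D#4 G#4 A4 G#4 D#4.

G#4 D#4 G#4 A4 G#4 D#4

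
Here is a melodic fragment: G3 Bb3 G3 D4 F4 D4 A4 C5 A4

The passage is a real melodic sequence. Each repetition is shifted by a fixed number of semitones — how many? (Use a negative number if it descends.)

With a 3-note motive the entries are G3, D4, A4, each up a 5th from the previous.
Counting half-steps from G3 to D4: 7.

7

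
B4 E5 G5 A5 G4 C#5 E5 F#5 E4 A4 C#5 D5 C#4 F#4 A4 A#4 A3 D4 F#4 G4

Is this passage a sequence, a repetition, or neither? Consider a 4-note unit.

Note 4 of cell 4 is A#4; if this were a sequence it would be B4. No unit length gives a consistent transposition pattern.

neither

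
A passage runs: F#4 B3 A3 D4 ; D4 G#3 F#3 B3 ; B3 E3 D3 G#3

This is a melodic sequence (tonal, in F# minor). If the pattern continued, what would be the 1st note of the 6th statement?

With 4-note cells, note 1 of each statement runs F#4, D4, B3.
Extending down a 3rd: G#3 → E3 → C#3.

C#3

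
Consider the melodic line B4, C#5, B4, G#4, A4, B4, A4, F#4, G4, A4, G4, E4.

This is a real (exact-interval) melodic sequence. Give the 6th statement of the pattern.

Db4 Eb4 Db4 Bb3

The 4-note cells begin on B4, A4, G4 — each down a 2nd from the last.
Carrying on: F4 → Eb4 → Db4.
Statement 6 starts on Db4 and keeps the same exact contour: Db4 Eb4 Db4 Bb3.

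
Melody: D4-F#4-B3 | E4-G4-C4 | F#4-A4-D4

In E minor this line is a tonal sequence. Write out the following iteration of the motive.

G4 B4 E4

The 3-note cells begin on D4, E4, F#4 — each up a 2nd from the last.
So cell 4 is G4 B4 E4.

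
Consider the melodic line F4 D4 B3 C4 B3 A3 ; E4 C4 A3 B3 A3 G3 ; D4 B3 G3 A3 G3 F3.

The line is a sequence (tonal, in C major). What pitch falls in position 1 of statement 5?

With 6-note cells, note 1 of each statement runs F4, E4, D4.
Each moves down a 2nd. Continuing: C4 → B3.

B3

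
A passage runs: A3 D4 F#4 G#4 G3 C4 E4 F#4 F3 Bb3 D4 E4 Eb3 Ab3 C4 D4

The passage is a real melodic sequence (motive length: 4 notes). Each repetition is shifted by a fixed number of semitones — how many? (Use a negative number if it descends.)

With a 4-note motive the entries are A3, G3, F3, Eb3, each down a 2nd from the previous.
A3→G3 is 55 − 57 = -2 semitones.

-2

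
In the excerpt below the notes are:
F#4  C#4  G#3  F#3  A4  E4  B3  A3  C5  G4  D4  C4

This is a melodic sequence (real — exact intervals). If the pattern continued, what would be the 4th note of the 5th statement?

Gb4

The unit is 4 notes. Position-4 pitches of the 3 shown cells: F#3, A3, C4.
Carrying that up a 3rd forward: Eb4 → Gb4.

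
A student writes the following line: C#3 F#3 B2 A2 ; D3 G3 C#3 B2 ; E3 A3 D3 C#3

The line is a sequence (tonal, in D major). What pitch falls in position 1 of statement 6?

With 4-note cells, note 1 of each statement runs C#3, D3, E3.
Carrying that up a 2nd forward: F#3 → G3 → A3.

A3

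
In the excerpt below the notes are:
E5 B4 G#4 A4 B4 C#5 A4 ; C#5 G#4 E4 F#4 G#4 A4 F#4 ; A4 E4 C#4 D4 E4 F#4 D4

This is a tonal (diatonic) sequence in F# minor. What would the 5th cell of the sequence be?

D4 A3 F#3 G#3 A3 B3 G#3

With a 7-note motive the entries are E5, C#5, A4, each down a 3rd from the previous.
Continuing the starts: F#4 → D4.
From D4 the diatonic shape gives D4 A3 F#3 G#3 A3 B3 G#3.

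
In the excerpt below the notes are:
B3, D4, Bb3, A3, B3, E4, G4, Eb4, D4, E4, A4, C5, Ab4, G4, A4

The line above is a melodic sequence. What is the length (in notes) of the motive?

Try groups of 5 (3 cells in 15 notes):
B3 D4 Bb3 A3 B3 | E4 G4 Eb4 D4 E4 | A4 C5 Ab4 G4 A4
That's a consistent up a 4th shift per cell, and no other grouping gives one.

5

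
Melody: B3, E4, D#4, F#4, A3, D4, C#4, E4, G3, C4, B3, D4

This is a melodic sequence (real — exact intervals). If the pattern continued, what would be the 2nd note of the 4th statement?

The unit is 4 notes. Position-2 pitches of the 3 shown cells: E4, D4, C4.
From C4, down a 2nd gives Bb3.

Bb3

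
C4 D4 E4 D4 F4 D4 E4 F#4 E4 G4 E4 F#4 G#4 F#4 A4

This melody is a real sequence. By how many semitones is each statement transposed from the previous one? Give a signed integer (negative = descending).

2

Taking 5-note groups, the heads are C4, D4, E4: the pattern moves up a 2nd.
Counting half-steps from C4 to D4: 2.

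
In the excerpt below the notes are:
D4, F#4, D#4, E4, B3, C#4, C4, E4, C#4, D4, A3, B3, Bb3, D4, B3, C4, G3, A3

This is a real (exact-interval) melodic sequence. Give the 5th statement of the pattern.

The 6-note cells begin on D4, C4, Bb3 — each down a 2nd from the last.
Carrying on: Ab3 → Gb3.
Statement 5 starts on Gb3 and keeps the same exact contour: Gb3 Bb3 G3 Ab3 Eb3 F3.

Gb3 Bb3 G3 Ab3 Eb3 F3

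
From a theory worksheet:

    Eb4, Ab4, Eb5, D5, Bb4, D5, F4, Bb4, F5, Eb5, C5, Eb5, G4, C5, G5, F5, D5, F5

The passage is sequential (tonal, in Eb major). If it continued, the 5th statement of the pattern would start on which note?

Taking 6-note groups, the heads are Eb4, F4, G4: the pattern moves up a 2nd.
Extending the heads up a 2nd: Ab4 → Bb4.

Bb4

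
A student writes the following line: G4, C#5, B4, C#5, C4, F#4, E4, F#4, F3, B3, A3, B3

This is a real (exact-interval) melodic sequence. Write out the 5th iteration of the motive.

Eb2 A2 G2 A2

Unit = 4 notes; the statements start on G4, C4, F3, moving down a 5th each time.
Continuing the starts: Bb2 → Eb2.
Statement 5 starts on Eb2 and keeps the same exact contour: Eb2 A2 G2 A2.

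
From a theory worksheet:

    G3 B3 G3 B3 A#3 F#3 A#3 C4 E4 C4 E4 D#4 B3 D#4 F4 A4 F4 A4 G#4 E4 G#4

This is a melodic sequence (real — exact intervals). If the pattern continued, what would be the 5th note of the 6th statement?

B5

The unit is 7 notes. Position-5 pitches of the 3 shown cells: A#3, D#4, G#4.
Extending up a 4th: C#5 → F#5 → B5.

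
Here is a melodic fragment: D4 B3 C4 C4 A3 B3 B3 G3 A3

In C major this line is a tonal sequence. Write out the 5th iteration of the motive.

The 3-note cells begin on D4, C4, B3 — each down a 2nd from the last.
Continuing the starts: A3 → G3.
Statement 5 starts on G3 and keeps the same diatonic contour: G3 E3 F3.

G3 E3 F3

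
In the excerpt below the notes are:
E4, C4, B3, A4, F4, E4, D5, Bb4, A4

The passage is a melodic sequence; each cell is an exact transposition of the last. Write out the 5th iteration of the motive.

Unit = 3 notes; the statements start on E4, A4, D5, moving up a 4th each time.
Carrying on: G5 → C6.
So cell 5 is C6 Ab5 G5.

C6 Ab5 G5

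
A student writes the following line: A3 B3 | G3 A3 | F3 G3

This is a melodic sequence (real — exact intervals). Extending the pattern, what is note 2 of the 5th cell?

Eb3

With 2-note cells, note 2 of each statement runs B3, A3, G3.
Carrying that down a 2nd forward: F3 → Eb3.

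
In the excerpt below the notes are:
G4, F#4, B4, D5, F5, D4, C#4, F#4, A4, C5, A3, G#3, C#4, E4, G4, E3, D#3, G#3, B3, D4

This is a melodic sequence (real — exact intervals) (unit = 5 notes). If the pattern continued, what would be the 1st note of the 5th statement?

The unit is 5 notes. Position-1 pitches of the 4 shown cells: G4, D4, A3, E3.
From E3, down a 4th gives B2.

B2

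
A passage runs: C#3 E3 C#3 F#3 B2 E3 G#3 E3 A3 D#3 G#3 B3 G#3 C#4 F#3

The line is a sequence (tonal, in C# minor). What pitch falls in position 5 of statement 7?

G#4

Grouping in 5s, the 5th note of each cell is B2, D#3, F#3.
Carrying that up a 3rd forward: A3 → C#4 → E4 → G#4.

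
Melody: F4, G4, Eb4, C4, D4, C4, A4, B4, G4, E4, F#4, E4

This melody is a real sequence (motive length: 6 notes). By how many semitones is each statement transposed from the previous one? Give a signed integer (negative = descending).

4

Taking 6-note groups, the heads are F4, A4: the pattern moves up a 3rd.
Counting half-steps from F4 to A4: 4.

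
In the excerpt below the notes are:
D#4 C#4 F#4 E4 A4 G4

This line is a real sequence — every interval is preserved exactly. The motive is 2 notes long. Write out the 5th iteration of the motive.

With a 2-note motive the entries are D#4, F#4, A4, each up a 3rd from the previous.
Continuing the starts: C5 → Eb5.
From Eb5 the exact shape gives Eb5 Db5.

Eb5 Db5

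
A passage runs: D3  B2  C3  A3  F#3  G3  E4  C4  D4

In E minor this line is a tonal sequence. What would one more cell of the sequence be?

B4 G4 A4

Unit = 3 notes; the statements start on D3, A3, E4, moving up a 5th each time.
So cell 4 is B4 G4 A4.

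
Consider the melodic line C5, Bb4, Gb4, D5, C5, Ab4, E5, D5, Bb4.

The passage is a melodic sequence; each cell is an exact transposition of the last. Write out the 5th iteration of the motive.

G#5 F#5 D5

With a 3-note motive the entries are C5, D5, E5, each up a 2nd from the previous.
Extending up a 2nd: F#5 → G#5.
So cell 5 is G#5 F#5 D5.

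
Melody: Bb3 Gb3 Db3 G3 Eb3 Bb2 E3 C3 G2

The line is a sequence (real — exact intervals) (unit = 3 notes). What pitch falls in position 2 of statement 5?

The unit is 3 notes. Position-2 pitches of the 3 shown cells: Gb3, Eb3, C3.
Extending down a 3rd: A2 → F#2.

F#2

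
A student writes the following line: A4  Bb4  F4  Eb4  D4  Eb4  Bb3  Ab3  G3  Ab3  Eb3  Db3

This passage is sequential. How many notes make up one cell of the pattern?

4

Try groups of 4 (3 cells in 12 notes):
A4 Bb4 F4 Eb4 | D4 Eb4 Bb3 Ab3 | G3 Ab3 Eb3 Db3
Each cell is the previous one down a 5th — so the unit is 4 notes.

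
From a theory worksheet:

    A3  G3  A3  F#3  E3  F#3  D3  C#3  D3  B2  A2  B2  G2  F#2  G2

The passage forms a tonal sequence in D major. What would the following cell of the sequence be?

With a 3-note motive the entries are A3, F#3, D3, B2, G2, each down a 3rd from the previous.
From E2 the diatonic shape gives E2 D2 E2.

E2 D2 E2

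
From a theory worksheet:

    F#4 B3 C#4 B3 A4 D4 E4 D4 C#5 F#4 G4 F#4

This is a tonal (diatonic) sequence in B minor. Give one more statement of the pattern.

With a 4-note motive the entries are F#4, A4, C#5, each up a 3rd from the previous.
From E5 the diatonic shape gives E5 A4 B4 A4.

E5 A4 B4 A4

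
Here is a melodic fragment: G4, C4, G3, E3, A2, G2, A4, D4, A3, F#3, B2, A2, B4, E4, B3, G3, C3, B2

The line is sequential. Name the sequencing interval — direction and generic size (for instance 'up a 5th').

Unit = 6 notes; the statements start on G4, A4, B4, moving up a 2nd each time.
G4 to A4 is up a 2nd.

up a 2nd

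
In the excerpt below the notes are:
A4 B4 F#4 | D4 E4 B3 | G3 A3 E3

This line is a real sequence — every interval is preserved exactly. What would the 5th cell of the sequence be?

Unit = 3 notes; the statements start on A4, D4, G3, moving down a 5th each time.
Carrying on: C3 → F2.
Statement 5 starts on F2 and keeps the same exact contour: F2 G2 D2.

F2 G2 D2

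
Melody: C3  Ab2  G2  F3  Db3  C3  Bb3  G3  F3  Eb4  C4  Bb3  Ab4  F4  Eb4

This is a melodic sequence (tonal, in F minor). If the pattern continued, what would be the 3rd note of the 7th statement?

Db5

Grouping in 3s, the 3rd note of each cell is G2, C3, F3, Bb3, Eb4.
Each moves up a 4th. Continuing: Ab4 → Db5.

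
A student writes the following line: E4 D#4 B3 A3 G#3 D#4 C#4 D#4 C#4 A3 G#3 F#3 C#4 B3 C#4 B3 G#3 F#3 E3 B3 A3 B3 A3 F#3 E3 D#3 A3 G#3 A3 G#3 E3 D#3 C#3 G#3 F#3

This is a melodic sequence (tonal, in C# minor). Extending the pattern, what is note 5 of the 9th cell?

Grouping in 7s, the 5th note of each cell is G#3, F#3, E3, D#3, C#3.
Extending down a 2nd: B2 → A2 → G#2 → F#2.

F#2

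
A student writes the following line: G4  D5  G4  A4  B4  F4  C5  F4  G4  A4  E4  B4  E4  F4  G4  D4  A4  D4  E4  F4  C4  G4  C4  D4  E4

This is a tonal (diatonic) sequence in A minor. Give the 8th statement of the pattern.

The 5-note cells begin on G4, F4, E4, D4, C4 — each down a 2nd from the last.
Extending down a 2nd: B3 → A3 → G3.
So cell 8 is G3 D4 G3 A3 B3.

G3 D4 G3 A3 B3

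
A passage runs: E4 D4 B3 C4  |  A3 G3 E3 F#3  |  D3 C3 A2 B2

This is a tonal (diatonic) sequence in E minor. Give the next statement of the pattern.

Unit = 4 notes; the statements start on E4, A3, D3, moving down a 5th each time.
From G2 the diatonic shape gives G2 F#2 D2 E2.

G2 F#2 D2 E2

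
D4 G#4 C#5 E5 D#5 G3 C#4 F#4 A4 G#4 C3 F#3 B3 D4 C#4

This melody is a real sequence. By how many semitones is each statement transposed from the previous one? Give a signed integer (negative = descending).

-7

The 5-note cells begin on D4, G3, C3 — each down a 5th from the last.
D4→G3 is 55 − 62 = -7 semitones.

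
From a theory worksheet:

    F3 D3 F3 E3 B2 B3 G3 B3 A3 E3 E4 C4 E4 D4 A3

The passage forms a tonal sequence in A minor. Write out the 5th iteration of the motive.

D5 B4 D5 C5 G4

With a 5-note motive the entries are F3, B3, E4, each up a 4th from the previous.
Carrying on: A4 → D5.
So cell 5 is D5 B4 D5 C5 G4.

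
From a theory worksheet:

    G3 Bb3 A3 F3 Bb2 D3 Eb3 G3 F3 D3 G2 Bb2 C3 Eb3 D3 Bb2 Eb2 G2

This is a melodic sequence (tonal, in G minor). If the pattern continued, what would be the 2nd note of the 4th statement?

With 6-note cells, note 2 of each statement runs Bb3, G3, Eb3.
From Eb3, down a 3rd gives C3.

C3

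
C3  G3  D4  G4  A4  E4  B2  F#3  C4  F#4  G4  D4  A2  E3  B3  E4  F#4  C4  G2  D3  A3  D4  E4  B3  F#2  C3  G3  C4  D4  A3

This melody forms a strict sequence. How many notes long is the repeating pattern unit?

6

There are 30 notes; a 6-note unit gives 5 cells:
C3 G3 D4 G4 A4 E4 | B2 F#3 C4 F#4 G4 D4 | A2 E3 B3 E4 F#4 C4 | G2 D3 A3 D4 E4 B3 | F#2 C3 G3 C4 D4 A3
Each cell is the previous one down a 2nd — so the unit is 6 notes.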